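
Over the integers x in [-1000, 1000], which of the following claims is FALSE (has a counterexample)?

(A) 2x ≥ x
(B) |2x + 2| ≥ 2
(A) x = -1: LHS = 2·(-1) = -2; -2 ≥ -1 — FAILS
(B) x = -1: LHS = |2·(-1) + 2| = |0| = 0; 0 ≥ 2 — FAILS

Answer: Both A and B are false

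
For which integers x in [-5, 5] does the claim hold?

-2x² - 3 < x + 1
Over all integers in [-5, 5], LHS − RHS is largest at x = 0, where it equals -4:
x = 0: LHS = -2·0² - 3 = -3, RHS = 0 + 1 = 1; -3 < 1 — holds
At the ends of the range:
x = -5: LHS = -2·(-5)² - 3 = -53, RHS = (-5) + 1 = -4; -53 < -4 — holds
x = 5: LHS = -2·5² - 3 = -53, RHS = 5 + 1 = 6; -53 < 6 — holds
Hence LHS − RHS is never zero or positive, i.e. LHS < RHS throughout, so the relation holds for every integer in [-5, 5].

Answer: All integers in [-5, 5]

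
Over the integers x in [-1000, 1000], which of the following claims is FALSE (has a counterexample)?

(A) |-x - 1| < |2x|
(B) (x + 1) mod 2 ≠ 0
(A) x = 0: LHS = |-0 - 1| = |-1| = 1, RHS = |2·0| = |0| = 0; 1 < 0 — FAILS
(B) x = 1: LHS = (1 + 1) mod 2 = 2 mod 2 = 0; 0 ≠ 0 — FAILS

Answer: Both A and B are false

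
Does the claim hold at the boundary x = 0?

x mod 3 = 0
x = 0: LHS = 0 mod 3 = 0; 0 = 0 — holds

The relation is satisfied at x = 0.

Answer: Yes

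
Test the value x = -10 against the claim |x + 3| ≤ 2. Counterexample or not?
Substitute x = -10 into the relation:
x = -10: LHS = |(-10) + 3| = |-7| = 7; 7 ≤ 2 — FAILS

Since the claim fails at x = -10, this value is a counterexample.

Answer: Yes, x = -10 is a counterexample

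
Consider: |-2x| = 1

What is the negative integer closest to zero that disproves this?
Testing negative integers from -1 downward:
x = -1: LHS = |-2·(-1)| = |2| = 2; 2 = 1 — FAILS  ← closest negative counterexample to 0

Answer: x = -1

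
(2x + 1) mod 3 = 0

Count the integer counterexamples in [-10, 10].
Counterexamples in [-10, 10]: {-10, -9, -7, -6, -4, -3, -1, 0, 2, 3, 5, 6, 8, 9}.

Counting them gives 14 values.

Answer: 14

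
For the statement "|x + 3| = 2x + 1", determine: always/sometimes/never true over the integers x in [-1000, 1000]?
Holds at x = 2: LHS = |2 + 3| = |5| = 5, RHS = 2·2 + 1 = 5; 5 = 5 — holds
Fails at x = 0: LHS = |0 + 3| = |3| = 3, RHS = 2·0 + 1 = 1; 3 = 1 — FAILS
It is satisfied by some integers in the range but not all.

Answer: Sometimes true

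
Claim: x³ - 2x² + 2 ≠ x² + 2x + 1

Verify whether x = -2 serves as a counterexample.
Substitute x = -2 into the relation:
x = -2: LHS = (-2)³ - 2·(-2)² + 2 = -14, RHS = (-2)² + 2·(-2) + 1 = 1; -14 ≠ 1 — holds

The relation holds at x = -2, so it is not a counterexample.

Answer: No, x = -2 is not a counterexample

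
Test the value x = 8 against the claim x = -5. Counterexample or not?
Substitute x = 8 into the relation:
x = 8: 8 = -5 — FAILS

Since the claim fails at x = 8, this value is a counterexample.

Answer: Yes, x = 8 is a counterexample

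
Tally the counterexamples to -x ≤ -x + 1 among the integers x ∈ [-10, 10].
Over all integers in [-10, 10], LHS − RHS is largest at x = 0, where it equals -1:
x = 0: LHS = -0 = 0, RHS = -0 + 1 = 1; 0 ≤ 1 — holds
At the ends of the range:
x = -10: LHS = -(-10) = 10, RHS = -(-10) + 1 = 11; 10 ≤ 11 — holds
x = 10: RHS = -10 + 1 = -9; -10 ≤ -9 — holds
Hence LHS − RHS is never positive, i.e. LHS ≤ RHS throughout, so the relation holds for every integer in [-10, 10].

No counterexample appears in that range.

Answer: 0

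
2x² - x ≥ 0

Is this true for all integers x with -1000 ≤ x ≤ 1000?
Over all integers in [-1000, 1000], LHS − RHS is smallest at x = 0, where it equals 0:
x = 0: LHS = 2·0² - 0 = 0; 0 ≥ 0 — holds
At the ends of the range:
x = -1000: LHS = 2·(-1000)² - (-1000) = 2001000; 2001000 ≥ 0 — holds
x = 1000: LHS = 2·1000² - 1000 = 1999000; 1999000 ≥ 0 — holds
Hence LHS − RHS is never negative, i.e. LHS ≥ RHS throughout, so the relation holds for every integer in [-1000, 1000].

No counterexample exists.

Answer: True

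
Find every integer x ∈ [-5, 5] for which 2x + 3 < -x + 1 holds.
Holds for: {-5, -4, -3, -2, -1}
Fails for: {0, 1, 2, 3, 4, 5}

Answer: {-5, -4, -3, -2, -1}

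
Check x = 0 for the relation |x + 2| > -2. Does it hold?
x = 0: LHS = |0 + 2| = |2| = 2; 2 > -2 — holds

The relation is satisfied at x = 0.

Answer: Yes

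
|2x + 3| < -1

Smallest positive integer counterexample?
Testing positive integers:
x = 1: LHS = |2·1 + 3| = |5| = 5; 5 < -1 — FAILS  ← smallest positive counterexample

Answer: x = 1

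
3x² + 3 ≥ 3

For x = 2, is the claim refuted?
Substitute x = 2 into the relation:
x = 2: LHS = 3·2² + 3 = 15; 15 ≥ 3 — holds

The relation holds at x = 2, so it is not a counterexample.

Answer: No, x = 2 is not a counterexample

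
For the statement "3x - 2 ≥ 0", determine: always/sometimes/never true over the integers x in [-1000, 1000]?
Holds at x = 1: LHS = 3·1 - 2 = 1; 1 ≥ 0 — holds
Fails at x = 0: LHS = 3·0 - 2 = -2; -2 ≥ 0 — FAILS
It is satisfied by some integers in the range but not all.

Answer: Sometimes true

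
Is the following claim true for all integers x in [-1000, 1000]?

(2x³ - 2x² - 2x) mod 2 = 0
For a polynomial with integer coefficients, its value mod 2 depends only on x mod 2, so it suffices to check one representative of each residue class, x = 0, 1:
x = 0: LHS = (2·0³ - 2·0² - 2·0) mod 2 = 0 mod 2 = 0; 0 = 0 — holds
x = 1: LHS = (2·1³ - 2·1² - 2·1) mod 2 = (-2) mod 2 = 0; 0 = 0 — holds
The relation holds in every residue class, so the relation holds for every integer in [-1000, 1000].

No counterexample exists.

Answer: True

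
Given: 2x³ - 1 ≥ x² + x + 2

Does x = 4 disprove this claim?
Substitute x = 4 into the relation:
x = 4: LHS = 2·4³ - 1 = 127, RHS = 4² + 4 + 2 = 22; 127 ≥ 22 — holds

The claim holds here, so x = 4 is not a counterexample. (A counterexample exists elsewhere, e.g. x = 0.)

Answer: No, x = 4 is not a counterexample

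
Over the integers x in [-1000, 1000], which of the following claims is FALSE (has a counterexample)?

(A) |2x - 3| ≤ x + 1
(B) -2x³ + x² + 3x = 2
(A) x = 0: LHS = |2·0 - 3| = |-3| = 3, RHS = 0 + 1 = 1; 3 ≤ 1 — FAILS
(B) x = 0: LHS = -2·0³ + 0² + 3·0 = 0; 0 = 2 — FAILS

Answer: Both A and B are false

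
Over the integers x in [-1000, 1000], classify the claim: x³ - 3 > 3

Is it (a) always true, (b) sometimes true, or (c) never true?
Holds at x = 2: LHS = 2³ - 3 = 5; 5 > 3 — holds
Fails at x = 0: LHS = 0³ - 3 = -3; -3 > 3 — FAILS
It is satisfied by some integers in the range but not all.

Answer: Sometimes true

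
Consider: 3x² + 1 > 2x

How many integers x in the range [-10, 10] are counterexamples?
Over all integers in [-10, 10], LHS − RHS is smallest at x = 0, where it equals 1:
x = 0: LHS = 3·0² + 1 = 1, RHS = 2·0 = 0; 1 > 0 — holds
At the ends of the range:
x = -10: LHS = 3·(-10)² + 1 = 301, RHS = 2·(-10) = -20; 301 > -20 — holds
x = 10: LHS = 3·10² + 1 = 301, RHS = 2·10 = 20; 301 > 20 — holds
Hence LHS − RHS is never zero or negative, i.e. LHS > RHS throughout, so the relation holds for every integer in [-10, 10].

No counterexample appears in that range.

Answer: 0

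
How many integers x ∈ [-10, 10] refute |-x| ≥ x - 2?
Over all integers in [-10, 10], LHS − RHS is smallest at x = 0, where it equals 2:
x = 0: LHS = |-0| = |0| = 0, RHS = 0 - 2 = -2; 0 ≥ -2 — holds
At the ends of the range:
x = -10: LHS = |-(-10)| = |10| = 10, RHS = (-10) - 2 = -12; 10 ≥ -12 — holds
x = 10: LHS = |-10| = 10, RHS = 10 - 2 = 8; 10 ≥ 8 — holds
Hence LHS − RHS is never negative, i.e. LHS ≥ RHS throughout, so the relation holds for every integer in [-10, 10].

No counterexample appears in that range.

Answer: 0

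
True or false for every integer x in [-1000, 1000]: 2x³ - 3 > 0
The claim fails at x = 0:
x = 0: LHS = 2·0³ - 3 = -3; -3 > 0 — FAILS

Because a single integer refutes it, the statement is false.

Answer: False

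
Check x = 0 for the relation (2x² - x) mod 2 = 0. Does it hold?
x = 0: LHS = (2·0² - 0) mod 2 = 0 mod 2 = 0; 0 = 0 — holds

The relation is satisfied at x = 0.

Answer: Yes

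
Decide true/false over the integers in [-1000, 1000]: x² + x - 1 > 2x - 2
Over all integers in [-1000, 1000], LHS − RHS is smallest at x = 0, where it equals 1:
x = 0: LHS = 0² + 0 - 1 = -1, RHS = 2·0 - 2 = -2; -1 > -2 — holds
At the ends of the range:
x = -1000: LHS = (-1000)² + (-1000) - 1 = 998999, RHS = 2·(-1000) - 2 = -2002; 998999 > -2002 — holds
x = 1000: LHS = 1000² + 1000 - 1 = 1000999, RHS = 2·1000 - 2 = 1998; 1000999 > 1998 — holds
Hence LHS − RHS is never zero or negative, i.e. LHS > RHS throughout, so the relation holds for every integer in [-1000, 1000].

No counterexample exists.

Answer: True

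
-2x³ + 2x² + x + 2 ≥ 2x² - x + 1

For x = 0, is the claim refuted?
Substitute x = 0 into the relation:
x = 0: LHS = -2·0³ + 2·0² + 0 + 2 = 2, RHS = 2·0² - 0 + 1 = 1; 2 ≥ 1 — holds

The claim holds here, so x = 0 is not a counterexample. (A counterexample exists elsewhere, e.g. x = 2.)

Answer: No, x = 0 is not a counterexample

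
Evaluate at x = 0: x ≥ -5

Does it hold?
x = 0: 0 ≥ -5 — holds

The relation is satisfied at x = 0.

Answer: Yes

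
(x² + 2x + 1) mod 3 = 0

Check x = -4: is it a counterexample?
Substitute x = -4 into the relation:
x = -4: LHS = ((-4)² + 2·(-4) + 1) mod 3 = 9 mod 3 = 0; 0 = 0 — holds

The claim holds here, so x = -4 is not a counterexample. (A counterexample exists elsewhere, e.g. x = 0.)

Answer: No, x = -4 is not a counterexample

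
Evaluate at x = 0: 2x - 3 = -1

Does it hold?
x = 0: LHS = 2·0 - 3 = -3; -3 = -1 — FAILS

The relation fails at x = 0, so x = 0 is a counterexample.

Answer: No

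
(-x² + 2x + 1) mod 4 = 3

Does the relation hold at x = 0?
x = 0: LHS = (-0² + 2·0 + 1) mod 4 = 1 mod 4 = 1; 1 = 3 — FAILS

The relation fails at x = 0, so x = 0 is a counterexample.

Answer: No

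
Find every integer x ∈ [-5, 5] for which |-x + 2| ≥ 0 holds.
An absolute value is never negative, so the left side is ≥ 0 for every x, while the right side is 0. Tightest case in [-5, 5] is x = 2:
x = 2: LHS = |-2 + 2| = |0| = 0; 0 ≥ 0 — holds
Hence LHS − RHS is never negative, i.e. LHS ≥ RHS throughout, so the relation holds for every integer in [-5, 5].

Answer: All integers in [-5, 5]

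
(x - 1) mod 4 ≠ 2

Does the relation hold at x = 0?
x = 0: LHS = (0 - 1) mod 4 = (-1) mod 4 = 3; 3 ≠ 2 — holds

The relation is satisfied at x = 0.

Answer: Yes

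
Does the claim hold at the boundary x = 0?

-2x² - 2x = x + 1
x = 0: LHS = -2·0² - 2·0 = 0, RHS = 0 + 1 = 1; 0 = 1 — FAILS

The relation fails at x = 0, so x = 0 is a counterexample.

Answer: No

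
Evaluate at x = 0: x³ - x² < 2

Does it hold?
x = 0: LHS = 0³ - 0² = 0; 0 < 2 — holds

The relation is satisfied at x = 0.

Answer: Yes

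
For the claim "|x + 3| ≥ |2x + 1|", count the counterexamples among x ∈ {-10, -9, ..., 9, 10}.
Counterexamples in [-10, 10]: {-10, -9, -8, -7, -6, -5, -4, -3, -2, 3, 4, 5, 6, 7, 8, 9, 10}.

Counting them gives 17 values.

Answer: 17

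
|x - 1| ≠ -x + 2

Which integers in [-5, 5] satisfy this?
Track d = LHS − RHS over the integers in [-5, 5]. Equality would need d = 0, but d changes sign only between consecutive integers, jumping over 0:
x = 1: LHS = |1 - 1| = |0| = 0, RHS = -1 + 2 = 1; 0 ≠ 1 — holds  (d = -1)
x = 2: LHS = |2 - 1| = |1| = 1, RHS = -2 + 2 = 0; 1 ≠ 0 — holds  (d = 1)
Away from these crossings d keeps a constant sign, and checking every integer in [-5, 5] confirms d ≠ 0 throughout. Hence the two sides are never equal, so the relation holds for every integer in [-5, 5].

Answer: All integers in [-5, 5]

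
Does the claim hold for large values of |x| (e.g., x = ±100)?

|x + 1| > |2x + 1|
x = 100: LHS = |100 + 1| = |101| = 101, RHS = |2·100 + 1| = |201| = 201; 101 > 201 — FAILS
x = -100: LHS = |(-100) + 1| = |-99| = 99, RHS = |2·(-100) + 1| = |-199| = 199; 99 > 199 — FAILS

Answer: No, fails for both x = 100 and x = -100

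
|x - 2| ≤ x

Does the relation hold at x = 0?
x = 0: LHS = |0 - 2| = |-2| = 2; 2 ≤ 0 — FAILS

The relation fails at x = 0, so x = 0 is a counterexample.

Answer: No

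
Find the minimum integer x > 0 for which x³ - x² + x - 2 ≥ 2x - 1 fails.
Testing positive integers:
x = 1: LHS = 1³ - 1² + 1 - 2 = -1, RHS = 2·1 - 1 = 1; -1 ≥ 1 — FAILS  ← smallest positive counterexample

Answer: x = 1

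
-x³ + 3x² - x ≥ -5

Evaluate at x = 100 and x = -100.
x = 100: LHS = -100³ + 3·100² - 100 = -970100; -970100 ≥ -5 — FAILS
x = -100: LHS = -(-100)³ + 3·(-100)² - (-100) = 1030100; 1030100 ≥ -5 — holds

Answer: Partially: fails for x = 100, holds for x = -100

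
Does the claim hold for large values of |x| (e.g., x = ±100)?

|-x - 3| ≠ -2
x = 100: LHS = |-100 - 3| = |-103| = 103; 103 ≠ -2 — holds
x = -100: LHS = |-(-100) - 3| = |97| = 97; 97 ≠ -2 — holds

Answer: Yes, holds for both x = 100 and x = -100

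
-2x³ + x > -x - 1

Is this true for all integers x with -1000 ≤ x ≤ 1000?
The claim fails at x = 2:
x = 2: LHS = -2·2³ + 2 = -14, RHS = -2 - 1 = -3; -14 > -3 — FAILS

Because a single integer refutes it, the statement is false.

Answer: False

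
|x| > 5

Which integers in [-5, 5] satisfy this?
Over all integers in [-5, 5], LHS − RHS is largest at x = 5, where it equals 0:
x = 5: LHS = |5| = 5; 5 > 5 — FAILS
At the ends of the range:
x = -5: LHS = |-5| = 5; 5 > 5 — FAILS
Hence LHS − RHS is never positive, i.e. LHS ≤ RHS throughout, so the claimed relation (>) fails for every integer in [-5, 5].

Answer: None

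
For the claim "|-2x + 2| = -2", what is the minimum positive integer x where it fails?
Testing positive integers:
x = 1: LHS = |-2·1 + 2| = |0| = 0; 0 = -2 — FAILS  ← smallest positive counterexample

Answer: x = 1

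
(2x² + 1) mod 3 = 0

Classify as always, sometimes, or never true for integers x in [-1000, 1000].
Holds at x = 1: LHS = (2·1² + 1) mod 3 = 3 mod 3 = 0; 0 = 0 — holds
Fails at x = 0: LHS = (2·0² + 1) mod 3 = 1 mod 3 = 1; 1 = 0 — FAILS
It is satisfied by some integers in the range but not all.

Answer: Sometimes true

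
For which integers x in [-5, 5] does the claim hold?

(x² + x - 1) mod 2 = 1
For a polynomial with integer coefficients, its value mod 2 depends only on x mod 2, so it suffices to check one representative of each residue class, x = 0, 1:
x = 0: LHS = (0² + 0 - 1) mod 2 = (-1) mod 2 = 1; 1 = 1 — holds
x = 1: LHS = (1² + 1 - 1) mod 2 = 1 mod 2 = 1; 1 = 1 — holds
The relation holds in every residue class, so the relation holds for every integer in [-5, 5].

Answer: All integers in [-5, 5]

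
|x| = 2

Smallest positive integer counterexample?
Testing positive integers:
x = 1: LHS = |1| = 1; 1 = 2 — FAILS  ← smallest positive counterexample

Answer: x = 1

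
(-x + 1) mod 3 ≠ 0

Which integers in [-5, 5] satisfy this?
Holds for: {-4, -3, -1, 0, 2, 3, 5}
Fails for: {-5, -2, 1, 4}

Answer: {-4, -3, -1, 0, 2, 3, 5}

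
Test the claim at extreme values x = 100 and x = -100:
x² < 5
x = 100: LHS = 100² = 10000; 10000 < 5 — FAILS
x = -100: LHS = (-100)² = 10000; 10000 < 5 — FAILS

Answer: No, fails for both x = 100 and x = -100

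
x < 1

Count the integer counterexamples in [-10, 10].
Counterexamples in [-10, 10]: {1, 2, 3, 4, 5, 6, 7, 8, 9, 10}.

Counting them gives 10 values.

Answer: 10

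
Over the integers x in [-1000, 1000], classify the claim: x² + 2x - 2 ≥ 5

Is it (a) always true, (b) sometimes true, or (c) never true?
Holds at x = 2: LHS = 2² + 2·2 - 2 = 6; 6 ≥ 5 — holds
Fails at x = 0: LHS = 0² + 2·0 - 2 = -2; -2 ≥ 5 — FAILS
It is satisfied by some integers in the range but not all.

Answer: Sometimes true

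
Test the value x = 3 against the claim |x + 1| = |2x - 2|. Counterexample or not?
Substitute x = 3 into the relation:
x = 3: LHS = |3 + 1| = |4| = 4, RHS = |2·3 - 2| = |4| = 4; 4 = 4 — holds

The claim holds here, so x = 3 is not a counterexample. (A counterexample exists elsewhere, e.g. x = 0.)

Answer: No, x = 3 is not a counterexample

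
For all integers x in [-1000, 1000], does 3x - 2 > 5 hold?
The claim fails at x = 0:
x = 0: LHS = 3·0 - 2 = -2; -2 > 5 — FAILS

Because a single integer refutes it, the statement is false.

Answer: False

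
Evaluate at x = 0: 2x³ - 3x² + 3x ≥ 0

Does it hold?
x = 0: LHS = 2·0³ - 3·0² + 3·0 = 0; 0 ≥ 0 — holds

The relation is satisfied at x = 0.

Answer: Yes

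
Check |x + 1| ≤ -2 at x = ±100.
x = 100: LHS = |100 + 1| = |101| = 101; 101 ≤ -2 — FAILS
x = -100: LHS = |(-100) + 1| = |-99| = 99; 99 ≤ -2 — FAILS

Answer: No, fails for both x = 100 and x = -100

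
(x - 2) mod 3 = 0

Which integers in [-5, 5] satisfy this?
Holds for: {-4, -1, 2, 5}
Fails for: {-5, -3, -2, 0, 1, 3, 4}

Answer: {-4, -1, 2, 5}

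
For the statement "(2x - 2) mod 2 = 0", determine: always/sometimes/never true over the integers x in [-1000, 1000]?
For a polynomial with integer coefficients, its value mod 2 depends only on x mod 2, so it suffices to check one representative of each residue class, x = 0, 1:
x = 0: LHS = (2·0 - 2) mod 2 = (-2) mod 2 = 0; 0 = 0 — holds
x = 1: LHS = (2·1 - 2) mod 2 = 0 mod 2 = 0; 0 = 0 — holds
The relation holds in every residue class, so the relation holds for every integer in [-1000, 1000].

No counterexample exists.

Answer: Always true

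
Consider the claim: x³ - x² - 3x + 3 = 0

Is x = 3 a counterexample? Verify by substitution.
Substitute x = 3 into the relation:
x = 3: LHS = 3³ - 3² - 3·3 + 3 = 12; 12 = 0 — FAILS

Since the claim fails at x = 3, this value is a counterexample.

Answer: Yes, x = 3 is a counterexample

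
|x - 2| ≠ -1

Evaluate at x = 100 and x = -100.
x = 100: LHS = |100 - 2| = |98| = 98; 98 ≠ -1 — holds
x = -100: LHS = |(-100) - 2| = |-102| = 102; 102 ≠ -1 — holds

Answer: Yes, holds for both x = 100 and x = -100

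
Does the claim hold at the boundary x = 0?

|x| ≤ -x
x = 0: LHS = |0| = 0, RHS = -0 = 0; 0 ≤ 0 — holds

The relation is satisfied at x = 0.

Answer: Yes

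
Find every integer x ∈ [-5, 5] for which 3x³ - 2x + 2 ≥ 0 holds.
Holds for: {-1, 0, 1, 2, 3, 4, 5}
Fails for: {-5, -4, -3, -2}

Answer: {-1, 0, 1, 2, 3, 4, 5}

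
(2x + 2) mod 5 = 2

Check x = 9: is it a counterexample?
Substitute x = 9 into the relation:
x = 9: LHS = (2·9 + 2) mod 5 = 20 mod 5 = 0; 0 = 2 — FAILS

Since the claim fails at x = 9, this value is a counterexample.

Answer: Yes, x = 9 is a counterexample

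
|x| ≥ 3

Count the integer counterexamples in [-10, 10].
Counterexamples in [-10, 10]: {-2, -1, 0, 1, 2}.

Counting them gives 5 values.

Answer: 5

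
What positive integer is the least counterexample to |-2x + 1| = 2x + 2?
Testing positive integers:
x = 1: LHS = |-2·1 + 1| = |-1| = 1, RHS = 2·1 + 2 = 4; 1 = 4 — FAILS  ← smallest positive counterexample

Answer: x = 1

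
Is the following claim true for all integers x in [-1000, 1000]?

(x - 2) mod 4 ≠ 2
The claim fails at x = 0:
x = 0: LHS = (0 - 2) mod 4 = (-2) mod 4 = 2; 2 ≠ 2 — FAILS

Because a single integer refutes it, the statement is false.

Answer: False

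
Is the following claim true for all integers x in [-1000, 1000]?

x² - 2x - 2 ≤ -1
The claim fails at x = -1:
x = -1: LHS = (-1)² - 2·(-1) - 2 = 1; 1 ≤ -1 — FAILS

Because a single integer refutes it, the statement is false.

Answer: False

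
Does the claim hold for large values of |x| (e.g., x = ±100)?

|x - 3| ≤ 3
x = 100: LHS = |100 - 3| = |97| = 97; 97 ≤ 3 — FAILS
x = -100: LHS = |(-100) - 3| = |-103| = 103; 103 ≤ 3 — FAILS

Answer: No, fails for both x = 100 and x = -100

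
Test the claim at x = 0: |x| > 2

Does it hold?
x = 0: LHS = |0| = 0; 0 > 2 — FAILS

The relation fails at x = 0, so x = 0 is a counterexample.

Answer: No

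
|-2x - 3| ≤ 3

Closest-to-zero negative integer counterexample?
Testing negative integers from -1 downward:
x = -1: LHS = |-2·(-1) - 3| = |-1| = 1; 1 ≤ 3 — holds
x = -2: LHS = |-2·(-2) - 3| = |1| = 1; 1 ≤ 3 — holds
x = -3: LHS = |-2·(-3) - 3| = |3| = 3; 3 ≤ 3 — holds
x = -4: LHS = |-2·(-4) - 3| = |5| = 5; 5 ≤ 3 — FAILS  ← closest negative counterexample to 0

Answer: x = -4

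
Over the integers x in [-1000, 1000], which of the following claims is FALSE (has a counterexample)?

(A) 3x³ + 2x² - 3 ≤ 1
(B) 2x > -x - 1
(A) x = 1: LHS = 3·1³ + 2·1² - 3 = 2; 2 ≤ 1 — FAILS
(B) x = -1: LHS = 2·(-1) = -2, RHS = -(-1) - 1 = 0; -2 > 0 — FAILS

Answer: Both A and B are false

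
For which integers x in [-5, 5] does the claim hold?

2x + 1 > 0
Holds for: {0, 1, 2, 3, 4, 5}
Fails for: {-5, -4, -3, -2, -1}

Answer: {0, 1, 2, 3, 4, 5}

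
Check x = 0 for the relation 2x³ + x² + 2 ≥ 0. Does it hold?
x = 0: LHS = 2·0³ + 0² + 2 = 2; 2 ≥ 0 — holds

The relation is satisfied at x = 0.

Answer: Yes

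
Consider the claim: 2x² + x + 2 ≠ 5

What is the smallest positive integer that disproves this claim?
Testing positive integers:
x = 1: LHS = 2·1² + 1 + 2 = 5; 5 ≠ 5 — FAILS  ← smallest positive counterexample

Answer: x = 1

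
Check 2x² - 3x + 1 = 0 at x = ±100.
x = 100: LHS = 2·100² - 3·100 + 1 = 19701; 19701 = 0 — FAILS
x = -100: LHS = 2·(-100)² - 3·(-100) + 1 = 20301; 20301 = 0 — FAILS

Answer: No, fails for both x = 100 and x = -100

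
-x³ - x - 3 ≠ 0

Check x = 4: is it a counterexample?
Substitute x = 4 into the relation:
x = 4: LHS = -4³ - 4 - 3 = -71; -71 ≠ 0 — holds

The relation holds at x = 4, so it is not a counterexample.

Answer: No, x = 4 is not a counterexample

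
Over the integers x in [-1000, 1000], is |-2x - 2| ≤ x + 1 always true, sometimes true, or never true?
Holds at x = -1: LHS = |-2·(-1) - 2| = |0| = 0, RHS = (-1) + 1 = 0; 0 ≤ 0 — holds
Fails at x = 0: LHS = |-2·0 - 2| = |-2| = 2, RHS = 0 + 1 = 1; 2 ≤ 1 — FAILS
It is satisfied by some integers in the range but not all.

Answer: Sometimes true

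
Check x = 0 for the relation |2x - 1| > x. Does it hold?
x = 0: LHS = |2·0 - 1| = |-1| = 1; 1 > 0 — holds

The relation is satisfied at x = 0.

Answer: Yes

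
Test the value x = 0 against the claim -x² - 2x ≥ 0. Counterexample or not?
Substitute x = 0 into the relation:
x = 0: LHS = -0² - 2·0 = 0; 0 ≥ 0 — holds

The claim holds here, so x = 0 is not a counterexample. (A counterexample exists elsewhere, e.g. x = 1.)

Answer: No, x = 0 is not a counterexample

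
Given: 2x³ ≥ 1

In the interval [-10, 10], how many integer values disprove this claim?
Counterexamples in [-10, 10]: {-10, -9, -8, -7, -6, -5, -4, -3, -2, -1, 0}.

Counting them gives 11 values.

Answer: 11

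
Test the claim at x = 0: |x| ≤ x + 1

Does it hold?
x = 0: LHS = |0| = 0, RHS = 0 + 1 = 1; 0 ≤ 1 — holds

The relation is satisfied at x = 0.

Answer: Yes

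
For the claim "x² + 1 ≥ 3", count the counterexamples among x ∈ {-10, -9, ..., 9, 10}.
Counterexamples in [-10, 10]: {-1, 0, 1}.

Counting them gives 3 values.

Answer: 3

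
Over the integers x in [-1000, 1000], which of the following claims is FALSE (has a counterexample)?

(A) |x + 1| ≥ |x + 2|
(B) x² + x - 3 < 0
(A) x = 0: LHS = |0 + 1| = |1| = 1, RHS = |0 + 2| = |2| = 2; 1 ≥ 2 — FAILS
(B) x = 2: LHS = 2² + 2 - 3 = 3; 3 < 0 — FAILS

Answer: Both A and B are false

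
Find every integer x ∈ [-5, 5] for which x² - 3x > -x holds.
Holds for: {-5, -4, -3, -2, -1, 3, 4, 5}
Fails for: {0, 1, 2}

Answer: {-5, -4, -3, -2, -1, 3, 4, 5}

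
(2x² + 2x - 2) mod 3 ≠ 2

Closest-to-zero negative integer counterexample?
Testing negative integers from -1 downward:
x = -1: LHS = (2·(-1)² + 2·(-1) - 2) mod 3 = (-2) mod 3 = 1; 1 ≠ 2 — holds
x = -2: LHS = (2·(-2)² + 2·(-2) - 2) mod 3 = 2 mod 3 = 2; 2 ≠ 2 — FAILS  ← closest negative counterexample to 0

Answer: x = -2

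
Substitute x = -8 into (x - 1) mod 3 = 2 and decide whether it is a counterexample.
Substitute x = -8 into the relation:
x = -8: LHS = ((-8) - 1) mod 3 = (-9) mod 3 = 0; 0 = 2 — FAILS

Since the claim fails at x = -8, this value is a counterexample.

Answer: Yes, x = -8 is a counterexample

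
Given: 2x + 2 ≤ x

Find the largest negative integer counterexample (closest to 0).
Testing negative integers from -1 downward:
x = -1: LHS = 2·(-1) + 2 = 0; 0 ≤ -1 — FAILS  ← closest negative counterexample to 0

Answer: x = -1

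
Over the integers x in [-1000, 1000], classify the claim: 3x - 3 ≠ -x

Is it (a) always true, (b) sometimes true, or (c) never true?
Track d = LHS − RHS over the integers in [-1000, 1000]. Equality would need d = 0, but d changes sign only between consecutive integers, jumping over 0:
x = 0: LHS = 3·0 - 3 = -3, RHS = -0 = 0; -3 ≠ 0 — holds  (d = -3)
x = 1: LHS = 3·1 - 3 = 0; 0 ≠ -1 — holds  (d = 1)
Away from these crossings d keeps a constant sign, and checking every integer in [-1000, 1000] confirms d ≠ 0 throughout. Hence the two sides are never equal, so the relation holds for every integer in [-1000, 1000].

No counterexample exists.

Answer: Always true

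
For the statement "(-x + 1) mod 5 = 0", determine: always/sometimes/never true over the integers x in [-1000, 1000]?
Holds at x = 1: LHS = (-1 + 1) mod 5 = 0 mod 5 = 0; 0 = 0 — holds
Fails at x = 0: LHS = (-0 + 1) mod 5 = 1 mod 5 = 1; 1 = 0 — FAILS
It is satisfied by some integers in the range but not all.

Answer: Sometimes true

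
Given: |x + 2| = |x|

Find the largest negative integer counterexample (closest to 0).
Testing negative integers from -1 downward:
x = -1: LHS = |(-1) + 2| = |1| = 1, RHS = |-1| = 1; 1 = 1 — holds
x = -2: LHS = |(-2) + 2| = |0| = 0, RHS = |-2| = 2; 0 = 2 — FAILS  ← closest negative counterexample to 0

Answer: x = -2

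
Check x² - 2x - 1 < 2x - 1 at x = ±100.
x = 100: LHS = 100² - 2·100 - 1 = 9799, RHS = 2·100 - 1 = 199; 9799 < 199 — FAILS
x = -100: LHS = (-100)² - 2·(-100) - 1 = 10199, RHS = 2·(-100) - 1 = -201; 10199 < -201 — FAILS

Answer: No, fails for both x = 100 and x = -100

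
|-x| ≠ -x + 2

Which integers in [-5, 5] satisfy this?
Holds for: {-5, -4, -3, -2, -1, 0, 2, 3, 4, 5}
Fails for: {1}

Answer: {-5, -4, -3, -2, -1, 0, 2, 3, 4, 5}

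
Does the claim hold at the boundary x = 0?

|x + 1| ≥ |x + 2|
x = 0: LHS = |0 + 1| = |1| = 1, RHS = |0 + 2| = |2| = 2; 1 ≥ 2 — FAILS

The relation fails at x = 0, so x = 0 is a counterexample.

Answer: No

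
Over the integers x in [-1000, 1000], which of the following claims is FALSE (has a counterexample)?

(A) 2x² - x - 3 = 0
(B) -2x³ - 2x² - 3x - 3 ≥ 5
(A) x = 0: LHS = 2·0² - 0 - 3 = -3; -3 = 0 — FAILS
(B) x = 0: LHS = -2·0³ - 2·0² - 3·0 - 3 = -3; -3 ≥ 5 — FAILS

Answer: Both A and B are false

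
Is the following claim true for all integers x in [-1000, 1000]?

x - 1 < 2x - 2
The claim fails at x = 0:
x = 0: LHS = 0 - 1 = -1, RHS = 2·0 - 2 = -2; -1 < -2 — FAILS

Because a single integer refutes it, the statement is false.

Answer: False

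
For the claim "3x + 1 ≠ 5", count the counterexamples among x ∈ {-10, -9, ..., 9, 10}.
Track d = LHS − RHS over the integers in [-10, 10]. Equality would need d = 0, but d changes sign only between consecutive integers, jumping over 0:
x = 1: LHS = 3·1 + 1 = 4; 4 ≠ 5 — holds  (d = -1)
x = 2: LHS = 3·2 + 1 = 7; 7 ≠ 5 — holds  (d = 2)
Away from these crossings d keeps a constant sign, and checking every integer in [-10, 10] confirms d ≠ 0 throughout. Hence the two sides are never equal, so the relation holds for every integer in [-10, 10].

No counterexample appears in that range.

Answer: 0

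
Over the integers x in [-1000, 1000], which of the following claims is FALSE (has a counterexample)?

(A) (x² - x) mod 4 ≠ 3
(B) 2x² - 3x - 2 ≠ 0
(A) For a polynomial with integer coefficients, its value mod 4 depends only on x mod 4, so it suffices to check one representative of each residue class, x = 0, 1, 2, 3:
x = 0: LHS = (0² - 0) mod 4 = 0 mod 4 = 0; 0 ≠ 3 — holds
x = 1: LHS = (1² - 1) mod 4 = 0 mod 4 = 0; 0 ≠ 3 — holds
x = 2: LHS = (2² - 2) mod 4 = 2 mod 4 = 2; 2 ≠ 3 — holds
x = 3: LHS = (3² - 3) mod 4 = 6 mod 4 = 2; 2 ≠ 3 — holds
The relation holds in every residue class, so the relation holds for every integer in [-1000, 1000].

(B) x = 2: LHS = 2·2² - 3·2 - 2 = 0; 0 ≠ 0 — FAILS

Only (B) has a counterexample.

Answer: B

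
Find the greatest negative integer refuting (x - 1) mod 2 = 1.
Testing negative integers from -1 downward:
x = -1: LHS = ((-1) - 1) mod 2 = (-2) mod 2 = 0; 0 = 1 — FAILS  ← closest negative counterexample to 0

Answer: x = -1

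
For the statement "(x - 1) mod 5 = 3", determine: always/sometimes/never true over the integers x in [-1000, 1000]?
Holds at x = -1: LHS = ((-1) - 1) mod 5 = (-2) mod 5 = 3; 3 = 3 — holds
Fails at x = 0: LHS = (0 - 1) mod 5 = (-1) mod 5 = 4; 4 = 3 — FAILS
It is satisfied by some integers in the range but not all.

Answer: Sometimes true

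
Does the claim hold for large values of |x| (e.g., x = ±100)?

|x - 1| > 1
x = 100: LHS = |100 - 1| = |99| = 99; 99 > 1 — holds
x = -100: LHS = |(-100) - 1| = |-101| = 101; 101 > 1 — holds

Answer: Yes, holds for both x = 100 and x = -100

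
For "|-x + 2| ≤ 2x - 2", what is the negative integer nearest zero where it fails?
Testing negative integers from -1 downward:
x = -1: LHS = |-(-1) + 2| = |3| = 3, RHS = 2·(-1) - 2 = -4; 3 ≤ -4 — FAILS  ← closest negative counterexample to 0

Answer: x = -1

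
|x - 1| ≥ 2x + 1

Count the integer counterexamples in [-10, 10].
Counterexamples in [-10, 10]: {1, 2, 3, 4, 5, 6, 7, 8, 9, 10}.

Counting them gives 10 values.

Answer: 10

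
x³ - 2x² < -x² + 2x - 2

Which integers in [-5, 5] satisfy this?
Holds for: {-5, -4, -3, -2}
Fails for: {-1, 0, 1, 2, 3, 4, 5}

Answer: {-5, -4, -3, -2}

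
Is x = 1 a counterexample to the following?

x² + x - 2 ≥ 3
Substitute x = 1 into the relation:
x = 1: LHS = 1² + 1 - 2 = 0; 0 ≥ 3 — FAILS

Since the claim fails at x = 1, this value is a counterexample.

Answer: Yes, x = 1 is a counterexample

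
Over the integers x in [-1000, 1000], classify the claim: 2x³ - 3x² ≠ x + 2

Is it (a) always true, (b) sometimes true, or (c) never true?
Holds at x = 0: LHS = 2·0³ - 3·0² = 0, RHS = 0 + 2 = 2; 0 ≠ 2 — holds
Fails at x = 2: LHS = 2·2³ - 3·2² = 4, RHS = 2 + 2 = 4; 4 ≠ 4 — FAILS
It is satisfied by some integers in the range but not all.

Answer: Sometimes true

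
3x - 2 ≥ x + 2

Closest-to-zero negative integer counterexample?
Testing negative integers from -1 downward:
x = -1: LHS = 3·(-1) - 2 = -5, RHS = (-1) + 2 = 1; -5 ≥ 1 — FAILS  ← closest negative counterexample to 0

Answer: x = -1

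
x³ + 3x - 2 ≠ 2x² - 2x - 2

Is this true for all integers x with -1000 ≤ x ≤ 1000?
The claim fails at x = 0:
x = 0: LHS = 0³ + 3·0 - 2 = -2, RHS = 2·0² - 2·0 - 2 = -2; -2 ≠ -2 — FAILS

Because a single integer refutes it, the statement is false.

Answer: False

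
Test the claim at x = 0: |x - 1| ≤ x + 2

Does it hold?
x = 0: LHS = |0 - 1| = |-1| = 1, RHS = 0 + 2 = 2; 1 ≤ 2 — holds

The relation is satisfied at x = 0.

Answer: Yes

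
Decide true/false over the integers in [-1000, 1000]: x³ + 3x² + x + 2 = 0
The claim fails at x = 0:
x = 0: LHS = 0³ + 3·0² + 0 + 2 = 2; 2 = 0 — FAILS

Because a single integer refutes it, the statement is false.

Answer: False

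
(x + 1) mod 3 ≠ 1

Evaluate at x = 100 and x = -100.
x = 100: LHS = (100 + 1) mod 3 = 101 mod 3 = 2; 2 ≠ 1 — holds
x = -100: LHS = ((-100) + 1) mod 3 = (-99) mod 3 = 0; 0 ≠ 1 — holds

Answer: Yes, holds for both x = 100 and x = -100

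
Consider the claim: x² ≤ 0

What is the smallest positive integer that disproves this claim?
Testing positive integers:
x = 1: LHS = 1² = 1; 1 ≤ 0 — FAILS  ← smallest positive counterexample

Answer: x = 1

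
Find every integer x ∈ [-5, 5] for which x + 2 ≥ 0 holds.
Holds for: {-2, -1, 0, 1, 2, 3, 4, 5}
Fails for: {-5, -4, -3}

Answer: {-2, -1, 0, 1, 2, 3, 4, 5}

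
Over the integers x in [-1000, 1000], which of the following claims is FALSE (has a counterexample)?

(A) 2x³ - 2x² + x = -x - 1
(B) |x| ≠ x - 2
(A) x = 0: LHS = 2·0³ - 2·0² + 0 = 0, RHS = -0 - 1 = -1; 0 = -1 — FAILS

(B) Over all integers in [-1000, 1000], LHS − RHS is always positive; it is smallest at x = 0, where it equals 2:
x = 0: LHS = |0| = 0, RHS = 0 - 2 = -2; 0 ≠ -2 — holds
At the ends of the range:
x = -1000: LHS = |-1000| = 1000, RHS = (-1000) - 2 = -1002; 1000 ≠ -1002 — holds
x = 1000: LHS = |1000| = 1000, RHS = 1000 - 2 = 998; 1000 ≠ 998 — holds
Hence LHS − RHS is never 0, i.e. the two sides are never equal, so the relation holds for every integer in [-1000, 1000].

Only (A) has a counterexample.

Answer: A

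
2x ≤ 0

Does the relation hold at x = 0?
x = 0: LHS = 2·0 = 0; 0 ≤ 0 — holds

The relation is satisfied at x = 0.

Answer: Yes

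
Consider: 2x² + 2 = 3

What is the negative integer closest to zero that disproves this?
Testing negative integers from -1 downward:
x = -1: LHS = 2·(-1)² + 2 = 4; 4 = 3 — FAILS  ← closest negative counterexample to 0

Answer: x = -1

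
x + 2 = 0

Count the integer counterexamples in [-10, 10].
Counterexamples in [-10, 10]: {-10, -9, -8, -7, -6, -5, -4, -3, -1, 0, 1, 2, 3, 4, 5, 6, 7, 8, 9, 10}.

Counting them gives 20 values.

Answer: 20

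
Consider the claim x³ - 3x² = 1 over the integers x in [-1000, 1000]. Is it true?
The claim fails at x = 0:
x = 0: LHS = 0³ - 3·0² = 0; 0 = 1 — FAILS

Because a single integer refutes it, the statement is false.

Answer: False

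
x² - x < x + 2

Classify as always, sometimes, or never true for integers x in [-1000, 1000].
Holds at x = 0: LHS = 0² - 0 = 0, RHS = 0 + 2 = 2; 0 < 2 — holds
Fails at x = -1: LHS = (-1)² - (-1) = 2, RHS = (-1) + 2 = 1; 2 < 1 — FAILS
It is satisfied by some integers in the range but not all.

Answer: Sometimes true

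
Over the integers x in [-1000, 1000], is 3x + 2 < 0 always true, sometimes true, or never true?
Holds at x = -1: LHS = 3·(-1) + 2 = -1; -1 < 0 — holds
Fails at x = 0: LHS = 3·0 + 2 = 2; 2 < 0 — FAILS
It is satisfied by some integers in the range but not all.

Answer: Sometimes true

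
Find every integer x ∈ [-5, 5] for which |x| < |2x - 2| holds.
Holds for: {-5, -4, -3, -2, -1, 0, 3, 4, 5}
Fails for: {1, 2}

Answer: {-5, -4, -3, -2, -1, 0, 3, 4, 5}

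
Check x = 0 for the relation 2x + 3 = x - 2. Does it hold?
x = 0: LHS = 2·0 + 3 = 3, RHS = 0 - 2 = -2; 3 = -2 — FAILS

The relation fails at x = 0, so x = 0 is a counterexample.

Answer: No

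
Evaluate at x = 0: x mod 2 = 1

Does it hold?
x = 0: LHS = 0 mod 2 = 0; 0 = 1 — FAILS

The relation fails at x = 0, so x = 0 is a counterexample.

Answer: No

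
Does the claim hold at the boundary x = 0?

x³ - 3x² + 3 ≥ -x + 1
x = 0: LHS = 0³ - 3·0² + 3 = 3, RHS = -0 + 1 = 1; 3 ≥ 1 — holds

The relation is satisfied at x = 0.

Answer: Yes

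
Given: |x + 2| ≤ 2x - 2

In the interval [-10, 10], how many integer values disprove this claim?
Counterexamples in [-10, 10]: {-10, -9, -8, -7, -6, -5, -4, -3, -2, -1, 0, 1, 2, 3}.

Counting them gives 14 values.

Answer: 14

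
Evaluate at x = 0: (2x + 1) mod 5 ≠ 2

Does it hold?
x = 0: LHS = (2·0 + 1) mod 5 = 1 mod 5 = 1; 1 ≠ 2 — holds

The relation is satisfied at x = 0.

Answer: Yes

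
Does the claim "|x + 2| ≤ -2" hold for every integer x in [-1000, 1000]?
The claim fails at x = 0:
x = 0: LHS = |0 + 2| = |2| = 2; 2 ≤ -2 — FAILS

Because a single integer refutes it, the statement is false.

Answer: False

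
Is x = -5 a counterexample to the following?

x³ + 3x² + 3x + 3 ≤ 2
Substitute x = -5 into the relation:
x = -5: LHS = (-5)³ + 3·(-5)² + 3·(-5) + 3 = -62; -62 ≤ 2 — holds

The claim holds here, so x = -5 is not a counterexample. (A counterexample exists elsewhere, e.g. x = 0.)

Answer: No, x = -5 is not a counterexample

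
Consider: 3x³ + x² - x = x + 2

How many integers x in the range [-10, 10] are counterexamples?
Counterexamples in [-10, 10]: {-10, -9, -8, -7, -6, -5, -4, -3, -2, -1, 0, 2, 3, 4, 5, 6, 7, 8, 9, 10}.

Counting them gives 20 values.

Answer: 20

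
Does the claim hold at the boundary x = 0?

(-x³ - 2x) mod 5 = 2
x = 0: LHS = (-0³ - 2·0) mod 5 = 0 mod 5 = 0; 0 = 2 — FAILS

The relation fails at x = 0, so x = 0 is a counterexample.

Answer: No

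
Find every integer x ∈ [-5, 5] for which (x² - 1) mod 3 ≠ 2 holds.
Holds for: {-5, -4, -2, -1, 1, 2, 4, 5}
Fails for: {-3, 0, 3}

Answer: {-5, -4, -2, -1, 1, 2, 4, 5}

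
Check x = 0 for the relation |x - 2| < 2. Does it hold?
x = 0: LHS = |0 - 2| = |-2| = 2; 2 < 2 — FAILS

The relation fails at x = 0, so x = 0 is a counterexample.

Answer: No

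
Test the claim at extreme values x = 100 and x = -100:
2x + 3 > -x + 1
x = 100: LHS = 2·100 + 3 = 203, RHS = -100 + 1 = -99; 203 > -99 — holds
x = -100: LHS = 2·(-100) + 3 = -197, RHS = -(-100) + 1 = 101; -197 > 101 — FAILS

Answer: Partially: holds for x = 100, fails for x = -100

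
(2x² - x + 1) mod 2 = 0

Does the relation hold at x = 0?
x = 0: LHS = (2·0² - 0 + 1) mod 2 = 1 mod 2 = 1; 1 = 0 — FAILS

The relation fails at x = 0, so x = 0 is a counterexample.

Answer: No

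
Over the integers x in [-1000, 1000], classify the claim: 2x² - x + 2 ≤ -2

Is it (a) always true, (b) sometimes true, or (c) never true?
Over all integers in [-1000, 1000], LHS − RHS is smallest at x = 0, where it equals 4:
x = 0: LHS = 2·0² - 0 + 2 = 2; 2 ≤ -2 — FAILS
At the ends of the range:
x = -1000: LHS = 2·(-1000)² - (-1000) + 2 = 2001002; 2001002 ≤ -2 — FAILS
x = 1000: LHS = 2·1000² - 1000 + 2 = 1999002; 1999002 ≤ -2 — FAILS
Hence LHS − RHS is never zero or negative, i.e. LHS > RHS throughout, so the claimed relation (≤) fails for every integer in [-1000, 1000].

No integer in the range satisfies it.

Answer: Never true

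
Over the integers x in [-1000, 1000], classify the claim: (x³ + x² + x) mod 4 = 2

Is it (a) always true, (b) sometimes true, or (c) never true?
Holds at x = 2: LHS = (2³ + 2² + 2) mod 4 = 14 mod 4 = 2; 2 = 2 — holds
Fails at x = 0: LHS = (0³ + 0² + 0) mod 4 = 0 mod 4 = 0; 0 = 2 — FAILS
It is satisfied by some integers in the range but not all.

Answer: Sometimes true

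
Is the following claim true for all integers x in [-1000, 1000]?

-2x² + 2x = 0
The claim fails at x = -1:
x = -1: LHS = -2·(-1)² + 2·(-1) = -4; -4 = 0 — FAILS

Because a single integer refutes it, the statement is false.

Answer: False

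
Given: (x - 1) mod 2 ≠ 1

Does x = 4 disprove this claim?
Substitute x = 4 into the relation:
x = 4: LHS = (4 - 1) mod 2 = 3 mod 2 = 1; 1 ≠ 1 — FAILS

Since the claim fails at x = 4, this value is a counterexample.

Answer: Yes, x = 4 is a counterexample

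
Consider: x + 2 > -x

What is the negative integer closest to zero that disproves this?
Testing negative integers from -1 downward:
x = -1: LHS = (-1) + 2 = 1, RHS = -(-1) = 1; 1 > 1 — FAILS  ← closest negative counterexample to 0

Answer: x = -1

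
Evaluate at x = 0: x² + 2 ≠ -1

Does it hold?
x = 0: LHS = 0² + 2 = 2; 2 ≠ -1 — holds

The relation is satisfied at x = 0.

Answer: Yes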